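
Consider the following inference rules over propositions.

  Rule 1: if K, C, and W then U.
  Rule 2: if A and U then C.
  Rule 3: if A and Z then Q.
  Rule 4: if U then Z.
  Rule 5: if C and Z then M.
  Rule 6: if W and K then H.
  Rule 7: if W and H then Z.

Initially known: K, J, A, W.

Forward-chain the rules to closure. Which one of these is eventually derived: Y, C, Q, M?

Q

From W and K, Rule 6 gives H.
From W and H, Rule 7 gives Z.
From A and Z, Rule 3 gives Q.
M would need C and Z (Rule 5), but C is never established. No rule produces Y, and it is not given. C would need A and U (Rule 2), but U is never established.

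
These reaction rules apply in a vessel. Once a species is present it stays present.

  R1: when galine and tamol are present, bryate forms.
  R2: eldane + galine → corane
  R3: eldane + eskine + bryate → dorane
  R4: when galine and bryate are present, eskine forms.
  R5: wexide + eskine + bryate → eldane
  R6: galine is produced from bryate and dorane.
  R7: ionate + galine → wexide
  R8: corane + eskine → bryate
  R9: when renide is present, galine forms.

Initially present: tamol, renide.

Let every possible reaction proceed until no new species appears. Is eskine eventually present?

Yes

renide present → galine forms (R9).
galine and tamol present → bryate forms (R1).
galine and bryate present → eskine forms (R4).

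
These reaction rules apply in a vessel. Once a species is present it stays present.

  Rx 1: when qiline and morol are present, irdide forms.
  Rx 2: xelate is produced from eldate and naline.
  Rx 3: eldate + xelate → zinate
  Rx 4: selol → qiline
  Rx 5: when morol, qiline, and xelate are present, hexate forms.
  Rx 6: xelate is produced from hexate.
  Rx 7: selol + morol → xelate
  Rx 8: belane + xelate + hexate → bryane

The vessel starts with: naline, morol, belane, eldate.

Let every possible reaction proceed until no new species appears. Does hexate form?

No

hexate would need morol, qiline, and xelate (Rx 5), but qiline never forms.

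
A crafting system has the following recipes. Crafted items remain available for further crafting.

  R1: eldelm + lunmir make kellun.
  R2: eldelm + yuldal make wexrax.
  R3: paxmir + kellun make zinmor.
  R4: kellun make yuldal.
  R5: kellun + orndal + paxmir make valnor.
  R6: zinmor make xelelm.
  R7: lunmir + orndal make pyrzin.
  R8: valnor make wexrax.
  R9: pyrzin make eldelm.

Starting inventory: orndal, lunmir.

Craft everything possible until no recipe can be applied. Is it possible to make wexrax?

Yes

Using R7, lunmir and orndal make pyrzin.
Using R9, pyrzin makes eldelm.
Using R1, eldelm and lunmir make kellun.
kellun → yuldal (R4).
Using R2, eldelm and yuldal make wexrax.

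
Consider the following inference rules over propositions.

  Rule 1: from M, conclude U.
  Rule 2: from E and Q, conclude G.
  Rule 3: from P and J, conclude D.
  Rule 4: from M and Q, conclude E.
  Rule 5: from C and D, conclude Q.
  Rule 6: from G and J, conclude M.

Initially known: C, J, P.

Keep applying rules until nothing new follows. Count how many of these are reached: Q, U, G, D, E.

From P and J, Rule 3 gives D.
From C and D, Rule 5 gives Q.
Q: reached.
U would need M (Rule 1), but M is never established.
G would need E and Q (Rule 2), but E is never established.
D: reached.
E would need M and Q (Rule 4), but M is never established.
Reached: Q and D — 2 of the 5.

2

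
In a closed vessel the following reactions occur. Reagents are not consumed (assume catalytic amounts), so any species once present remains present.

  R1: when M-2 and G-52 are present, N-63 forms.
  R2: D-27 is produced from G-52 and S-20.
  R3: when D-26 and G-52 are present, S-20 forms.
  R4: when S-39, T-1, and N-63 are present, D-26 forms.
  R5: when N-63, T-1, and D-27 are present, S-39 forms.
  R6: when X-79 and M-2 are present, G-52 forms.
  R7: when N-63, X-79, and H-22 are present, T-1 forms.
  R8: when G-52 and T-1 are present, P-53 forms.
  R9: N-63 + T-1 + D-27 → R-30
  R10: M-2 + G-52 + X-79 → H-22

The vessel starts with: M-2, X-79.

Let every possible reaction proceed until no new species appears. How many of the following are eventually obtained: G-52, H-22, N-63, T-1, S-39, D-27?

4

X-79 and M-2 present → G-52 forms (R6).
M-2, G-52, and X-79 present → H-22 forms (R10).
M-2 and G-52 present → N-63 forms (R1).
N-63, X-79, and H-22 present → T-1 forms (R7).
G-52: reached.
H-22: reached.
N-63: reached.
T-1: reached.
S-39 would need N-63, T-1, and D-27 (R5), but D-27 never forms.
D-27 would need G-52 and S-20 (R2), but S-20 never forms.
Reached: G-52, H-22, N-63, and T-1 — 4 of the 6.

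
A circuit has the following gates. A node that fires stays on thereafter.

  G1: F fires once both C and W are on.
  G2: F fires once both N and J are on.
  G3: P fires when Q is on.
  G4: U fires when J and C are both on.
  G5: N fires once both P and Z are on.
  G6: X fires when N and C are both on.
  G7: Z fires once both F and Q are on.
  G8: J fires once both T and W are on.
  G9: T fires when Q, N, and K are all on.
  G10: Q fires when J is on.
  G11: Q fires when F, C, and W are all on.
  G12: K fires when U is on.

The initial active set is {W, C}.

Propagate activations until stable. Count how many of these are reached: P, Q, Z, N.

C and W are on, so F fires (G1).
G11: F, C, and W on → Q on.
G3: Q on → P on.
G7: F and Q on → Z on.
G5: P and Z on → N on.
P: reached.
Q: reached.
Z: reached.
N: reached.
All 4 are reached.

4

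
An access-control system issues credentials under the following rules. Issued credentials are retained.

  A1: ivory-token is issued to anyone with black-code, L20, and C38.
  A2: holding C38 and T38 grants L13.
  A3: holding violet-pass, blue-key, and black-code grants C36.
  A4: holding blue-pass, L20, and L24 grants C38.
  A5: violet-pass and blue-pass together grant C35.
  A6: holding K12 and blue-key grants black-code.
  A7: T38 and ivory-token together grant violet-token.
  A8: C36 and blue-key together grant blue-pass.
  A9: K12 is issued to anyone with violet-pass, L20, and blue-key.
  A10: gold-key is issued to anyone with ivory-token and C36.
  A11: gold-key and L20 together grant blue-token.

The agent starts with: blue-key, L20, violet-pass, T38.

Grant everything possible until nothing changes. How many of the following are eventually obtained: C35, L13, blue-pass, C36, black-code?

4

Holding violet-pass, L20, and blue-key grants K12 (A9).
Holding K12 and blue-key grants black-code (A6).
Holding violet-pass, blue-key, and black-code grants C36 (A3).
Holding C36 and blue-key grants blue-pass (A8).
Holding violet-pass and blue-pass grants C35 (A5).
C35: reached.
L13 would need C38 and T38 (A2), but C38 is never granted.
blue-pass: reached.
C36: reached.
black-code: reached.
Reached: C35, blue-pass, C36, and black-code — 4 of the 5.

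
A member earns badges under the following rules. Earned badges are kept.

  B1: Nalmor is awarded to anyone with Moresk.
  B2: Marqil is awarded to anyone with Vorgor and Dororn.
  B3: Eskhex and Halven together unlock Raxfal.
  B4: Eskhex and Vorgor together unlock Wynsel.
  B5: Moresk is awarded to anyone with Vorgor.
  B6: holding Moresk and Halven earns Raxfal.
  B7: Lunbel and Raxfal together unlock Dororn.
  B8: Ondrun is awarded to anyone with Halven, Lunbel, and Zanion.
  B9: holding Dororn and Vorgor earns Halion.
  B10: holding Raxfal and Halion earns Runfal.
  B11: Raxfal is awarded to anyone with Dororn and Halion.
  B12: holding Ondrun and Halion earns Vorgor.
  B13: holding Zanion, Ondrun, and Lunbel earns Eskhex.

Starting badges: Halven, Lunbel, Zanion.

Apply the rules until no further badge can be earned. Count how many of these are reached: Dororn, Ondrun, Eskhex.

With Halven, Lunbel, and Zanion, Ondrun is earned (B8).
With Zanion, Ondrun, and Lunbel, Eskhex is earned (B13).
With Eskhex and Halven, Raxfal is earned (B3).
With Lunbel and Raxfal, Dororn is earned (B7).
Dororn: reached.
Ondrun: reached.
Eskhex: reached.
All 3 are reached.

3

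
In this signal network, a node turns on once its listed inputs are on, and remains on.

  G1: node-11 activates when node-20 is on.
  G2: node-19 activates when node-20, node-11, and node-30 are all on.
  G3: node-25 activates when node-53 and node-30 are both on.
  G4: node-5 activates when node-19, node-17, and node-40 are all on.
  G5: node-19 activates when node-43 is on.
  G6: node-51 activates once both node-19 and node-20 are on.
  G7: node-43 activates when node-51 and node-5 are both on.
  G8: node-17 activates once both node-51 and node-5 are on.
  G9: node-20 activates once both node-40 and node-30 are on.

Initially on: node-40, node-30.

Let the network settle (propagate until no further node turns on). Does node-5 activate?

No

node-5 would need node-19, node-17, and node-40 (G4), but node-17 never turns on.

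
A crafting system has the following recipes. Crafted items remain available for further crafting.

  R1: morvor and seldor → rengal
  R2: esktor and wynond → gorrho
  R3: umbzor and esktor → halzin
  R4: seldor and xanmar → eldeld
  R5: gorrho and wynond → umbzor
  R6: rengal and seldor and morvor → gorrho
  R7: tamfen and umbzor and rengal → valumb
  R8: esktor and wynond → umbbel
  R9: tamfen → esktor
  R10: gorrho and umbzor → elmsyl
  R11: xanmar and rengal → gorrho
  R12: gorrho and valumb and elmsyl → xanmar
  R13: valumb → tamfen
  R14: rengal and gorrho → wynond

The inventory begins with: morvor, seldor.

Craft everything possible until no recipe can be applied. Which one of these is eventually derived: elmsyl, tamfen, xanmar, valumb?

morvor and seldor → rengal (R1).
Using R6, rengal, seldor, and morvor make gorrho.
Using R14, rengal and gorrho make wynond.
Using R5, gorrho and wynond make umbzor.
Using R10, gorrho and umbzor make elmsyl.
xanmar would need gorrho, valumb, and elmsyl (R12), but valumb is never obtained. tamfen would need valumb (R13), but valumb is never obtained. valumb would need tamfen, umbzor, and rengal (R7), but tamfen is never obtained.

elmsyl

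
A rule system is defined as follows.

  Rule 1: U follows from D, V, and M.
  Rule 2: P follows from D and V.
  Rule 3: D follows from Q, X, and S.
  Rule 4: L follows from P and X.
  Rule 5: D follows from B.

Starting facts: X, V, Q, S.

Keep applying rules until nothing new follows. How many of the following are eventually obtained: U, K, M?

0

U would need D, V, and M (Rule 1), but M is never established.
No rule produces K, and it is not given.
No rule produces M, and it is not given.
None of the 3 are reached.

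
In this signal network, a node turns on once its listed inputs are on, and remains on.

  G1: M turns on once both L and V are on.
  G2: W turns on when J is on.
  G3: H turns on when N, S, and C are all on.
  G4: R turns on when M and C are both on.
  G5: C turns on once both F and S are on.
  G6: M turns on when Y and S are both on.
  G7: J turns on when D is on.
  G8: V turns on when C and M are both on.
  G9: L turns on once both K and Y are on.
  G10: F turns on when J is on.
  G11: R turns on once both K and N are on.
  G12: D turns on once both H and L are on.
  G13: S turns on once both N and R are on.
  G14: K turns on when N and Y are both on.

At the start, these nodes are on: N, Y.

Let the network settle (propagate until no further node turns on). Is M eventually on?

N and Y are on, so K turns on (G14).
G11: K and N on → R on.
G13: N and R on → S on.
Y and S are on, so M turns on (G6).

Yes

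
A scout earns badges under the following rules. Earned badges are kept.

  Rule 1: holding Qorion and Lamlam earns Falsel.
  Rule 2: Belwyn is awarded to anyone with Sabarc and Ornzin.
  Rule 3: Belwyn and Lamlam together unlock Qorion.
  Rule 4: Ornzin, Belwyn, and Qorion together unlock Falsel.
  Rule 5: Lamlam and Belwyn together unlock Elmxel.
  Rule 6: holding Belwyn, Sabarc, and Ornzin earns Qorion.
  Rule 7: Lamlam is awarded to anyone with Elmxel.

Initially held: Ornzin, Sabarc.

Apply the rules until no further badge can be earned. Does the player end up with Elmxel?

Elmxel would need Lamlam and Belwyn (Rule 5), but Lamlam is never earned.

No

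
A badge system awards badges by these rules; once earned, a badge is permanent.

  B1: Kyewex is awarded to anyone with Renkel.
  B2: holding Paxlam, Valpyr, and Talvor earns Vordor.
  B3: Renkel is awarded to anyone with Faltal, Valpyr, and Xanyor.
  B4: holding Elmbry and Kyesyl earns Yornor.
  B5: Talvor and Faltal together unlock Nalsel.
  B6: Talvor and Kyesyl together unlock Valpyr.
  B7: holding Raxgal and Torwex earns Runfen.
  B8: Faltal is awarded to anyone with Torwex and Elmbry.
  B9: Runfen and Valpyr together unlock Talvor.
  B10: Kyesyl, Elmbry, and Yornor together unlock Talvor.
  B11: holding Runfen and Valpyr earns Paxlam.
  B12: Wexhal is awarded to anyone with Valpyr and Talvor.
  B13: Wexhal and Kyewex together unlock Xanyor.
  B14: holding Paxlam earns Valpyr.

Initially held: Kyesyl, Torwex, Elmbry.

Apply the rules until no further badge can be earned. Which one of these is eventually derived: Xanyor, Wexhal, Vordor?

With Elmbry and Kyesyl, Yornor is earned (B4).
With Kyesyl, Elmbry, and Yornor, Talvor is earned (B10).
With Talvor and Kyesyl, Valpyr is earned (B6).
With Valpyr and Talvor, Wexhal is earned (B12).
Xanyor would need Wexhal and Kyewex (B13), but Kyewex is never earned. Vordor would need Paxlam, Valpyr, and Talvor (B2), but Paxlam is never earned.

Wexhal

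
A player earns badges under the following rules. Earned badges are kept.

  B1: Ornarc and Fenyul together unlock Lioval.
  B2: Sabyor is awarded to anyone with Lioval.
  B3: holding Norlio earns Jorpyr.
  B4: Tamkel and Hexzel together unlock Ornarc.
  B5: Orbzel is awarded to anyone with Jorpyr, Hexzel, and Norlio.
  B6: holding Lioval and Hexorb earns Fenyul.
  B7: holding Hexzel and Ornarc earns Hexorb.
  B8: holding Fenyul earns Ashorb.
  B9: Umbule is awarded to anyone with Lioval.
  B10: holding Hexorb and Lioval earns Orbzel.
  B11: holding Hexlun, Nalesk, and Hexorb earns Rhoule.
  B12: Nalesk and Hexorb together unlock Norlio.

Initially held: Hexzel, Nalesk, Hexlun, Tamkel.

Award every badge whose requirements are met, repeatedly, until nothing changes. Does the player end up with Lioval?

No

Lioval would need Ornarc and Fenyul (B1), but Fenyul is never earned.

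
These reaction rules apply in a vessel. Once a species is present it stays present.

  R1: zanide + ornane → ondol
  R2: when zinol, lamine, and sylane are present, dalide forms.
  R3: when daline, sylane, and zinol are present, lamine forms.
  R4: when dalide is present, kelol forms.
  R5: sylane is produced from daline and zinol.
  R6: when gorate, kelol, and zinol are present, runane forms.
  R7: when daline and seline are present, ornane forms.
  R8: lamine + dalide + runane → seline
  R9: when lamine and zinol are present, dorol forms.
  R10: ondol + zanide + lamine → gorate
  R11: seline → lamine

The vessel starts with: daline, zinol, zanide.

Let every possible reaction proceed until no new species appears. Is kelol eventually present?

Yes

daline and zinol present → sylane forms (R5).
daline, sylane, and zinol present → lamine forms (R3).
zinol, lamine, and sylane present → dalide forms (R2).
dalide present → kelol forms (R4).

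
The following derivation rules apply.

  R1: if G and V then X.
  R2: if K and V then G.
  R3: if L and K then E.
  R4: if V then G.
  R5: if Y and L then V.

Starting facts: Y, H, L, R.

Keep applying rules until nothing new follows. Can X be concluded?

Yes

Y and L hold, so V follows (R5).
From V, R4 gives G.
G and V hold, so X follows (R1).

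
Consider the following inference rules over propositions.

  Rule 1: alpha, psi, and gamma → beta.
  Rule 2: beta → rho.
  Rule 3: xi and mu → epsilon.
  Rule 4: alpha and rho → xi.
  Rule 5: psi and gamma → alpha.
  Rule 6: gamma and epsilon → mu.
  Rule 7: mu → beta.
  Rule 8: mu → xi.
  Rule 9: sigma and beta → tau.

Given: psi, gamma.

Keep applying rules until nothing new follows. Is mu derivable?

No

mu would need gamma and epsilon (Rule 6), but epsilon is never established.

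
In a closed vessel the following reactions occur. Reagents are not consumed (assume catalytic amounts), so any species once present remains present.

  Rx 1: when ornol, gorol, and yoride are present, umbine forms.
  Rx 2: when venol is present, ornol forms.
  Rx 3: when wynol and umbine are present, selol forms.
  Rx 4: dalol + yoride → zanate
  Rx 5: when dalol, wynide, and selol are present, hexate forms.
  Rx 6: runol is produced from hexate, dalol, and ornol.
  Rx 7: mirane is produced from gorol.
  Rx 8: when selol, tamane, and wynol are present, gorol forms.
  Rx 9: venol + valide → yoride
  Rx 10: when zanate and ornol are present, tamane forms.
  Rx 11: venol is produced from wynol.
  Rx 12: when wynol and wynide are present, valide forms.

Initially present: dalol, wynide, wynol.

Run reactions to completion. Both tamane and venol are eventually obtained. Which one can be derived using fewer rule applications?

venol: wynol present → venol forms (Rx 11). [1 rule application]
tamane: wynol and wynide present → valide forms (Rx 12). wynol present → venol forms (Rx 11). venol and valide present → yoride forms (Rx 9). venol present → ornol forms (Rx 2). dalol and yoride present → zanate forms (Rx 4). zanate and ornol present → tamane forms (Rx 10). [6 rule applications]
venol needs fewer.

venol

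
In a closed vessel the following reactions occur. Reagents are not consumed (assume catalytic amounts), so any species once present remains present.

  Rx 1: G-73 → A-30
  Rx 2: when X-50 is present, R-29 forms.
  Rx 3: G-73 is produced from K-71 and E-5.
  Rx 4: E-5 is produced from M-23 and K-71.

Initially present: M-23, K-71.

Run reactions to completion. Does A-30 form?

Yes

M-23 and K-71 present → E-5 forms (Rx 4).
K-71 and E-5 present → G-73 forms (Rx 3).
G-73 present → A-30 forms (Rx 1).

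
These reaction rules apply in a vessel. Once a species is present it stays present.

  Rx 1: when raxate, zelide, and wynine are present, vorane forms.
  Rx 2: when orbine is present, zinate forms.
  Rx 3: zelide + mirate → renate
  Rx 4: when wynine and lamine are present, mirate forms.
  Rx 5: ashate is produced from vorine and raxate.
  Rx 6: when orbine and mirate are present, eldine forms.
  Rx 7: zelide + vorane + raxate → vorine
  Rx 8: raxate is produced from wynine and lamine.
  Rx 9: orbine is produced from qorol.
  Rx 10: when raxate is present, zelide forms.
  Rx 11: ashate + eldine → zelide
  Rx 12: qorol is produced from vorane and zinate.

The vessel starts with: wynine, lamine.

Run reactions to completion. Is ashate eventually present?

wynine and lamine present → raxate forms (Rx 8).
raxate present → zelide forms (Rx 10).
raxate, zelide, and wynine present → vorane forms (Rx 1).
zelide, vorane, and raxate present → vorine forms (Rx 7).
vorine and raxate present → ashate forms (Rx 5).

Yes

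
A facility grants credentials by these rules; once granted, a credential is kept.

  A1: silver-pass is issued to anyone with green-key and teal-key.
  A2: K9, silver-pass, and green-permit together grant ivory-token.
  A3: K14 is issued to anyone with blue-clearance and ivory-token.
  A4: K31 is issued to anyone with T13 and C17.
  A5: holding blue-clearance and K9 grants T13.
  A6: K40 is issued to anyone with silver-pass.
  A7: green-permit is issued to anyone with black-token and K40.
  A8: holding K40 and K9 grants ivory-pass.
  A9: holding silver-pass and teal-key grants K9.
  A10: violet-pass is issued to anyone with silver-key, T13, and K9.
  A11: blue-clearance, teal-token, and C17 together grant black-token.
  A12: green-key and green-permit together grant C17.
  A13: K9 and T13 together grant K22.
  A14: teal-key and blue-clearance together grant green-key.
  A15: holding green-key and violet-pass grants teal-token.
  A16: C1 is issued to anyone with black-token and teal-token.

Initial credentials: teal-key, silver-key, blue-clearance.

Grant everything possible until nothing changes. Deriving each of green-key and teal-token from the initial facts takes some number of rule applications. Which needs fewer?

green-key: Holding teal-key and blue-clearance grants green-key (A14). [1 rule application]
teal-token: Holding teal-key and blue-clearance grants green-key (A14). Holding green-key and teal-key grants silver-pass (A1). Holding silver-pass and teal-key grants K9 (A9). Holding blue-clearance and K9 grants T13 (A5). Holding silver-key, T13, and K9 grants violet-pass (A10). Holding green-key and violet-pass grants teal-token (A15). [6 rule applications]
green-key needs fewer.

green-key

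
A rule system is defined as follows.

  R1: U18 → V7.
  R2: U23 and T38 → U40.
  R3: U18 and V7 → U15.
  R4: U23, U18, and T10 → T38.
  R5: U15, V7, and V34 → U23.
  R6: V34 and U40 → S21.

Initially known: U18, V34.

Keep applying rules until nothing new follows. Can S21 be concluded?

S21 would need V34 and U40 (R6), but U40 is never established.

No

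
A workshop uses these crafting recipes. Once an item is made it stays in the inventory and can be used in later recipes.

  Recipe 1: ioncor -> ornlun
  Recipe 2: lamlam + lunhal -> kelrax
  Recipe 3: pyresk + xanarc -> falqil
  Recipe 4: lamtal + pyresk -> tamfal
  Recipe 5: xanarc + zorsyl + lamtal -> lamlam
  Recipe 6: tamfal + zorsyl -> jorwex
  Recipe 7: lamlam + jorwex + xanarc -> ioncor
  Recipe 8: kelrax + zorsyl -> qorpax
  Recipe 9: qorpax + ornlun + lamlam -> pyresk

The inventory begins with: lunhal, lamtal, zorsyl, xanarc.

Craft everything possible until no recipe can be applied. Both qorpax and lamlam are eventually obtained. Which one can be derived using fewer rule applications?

lamlam: Using Recipe 5, xanarc, zorsyl, and lamtal make lamlam. [1 rule application]
qorpax: Using Recipe 5, xanarc, zorsyl, and lamtal make lamlam. lamlam + lunhal -> kelrax (Recipe 2). kelrax + zorsyl -> qorpax (Recipe 8). [3 rule applications]
lamlam needs fewer.

lamlam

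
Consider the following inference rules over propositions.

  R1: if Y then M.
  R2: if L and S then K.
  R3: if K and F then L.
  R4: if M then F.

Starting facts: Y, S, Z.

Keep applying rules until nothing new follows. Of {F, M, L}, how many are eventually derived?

2

From Y, R1 gives M.
M holds, so F follows (R4).
F: reached.
M: reached.
L would need K and F (R3), but K is never established.
Reached: F and M — 2 of the 3.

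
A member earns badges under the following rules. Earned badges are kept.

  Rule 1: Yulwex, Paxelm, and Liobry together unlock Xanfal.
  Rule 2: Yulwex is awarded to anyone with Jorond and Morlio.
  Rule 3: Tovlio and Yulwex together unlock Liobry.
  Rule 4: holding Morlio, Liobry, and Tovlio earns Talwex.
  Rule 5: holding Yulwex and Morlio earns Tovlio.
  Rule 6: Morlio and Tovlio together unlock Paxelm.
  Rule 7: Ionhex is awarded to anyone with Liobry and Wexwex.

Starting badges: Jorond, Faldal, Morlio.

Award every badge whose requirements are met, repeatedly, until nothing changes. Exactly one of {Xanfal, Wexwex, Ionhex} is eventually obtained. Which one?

Xanfal

With Jorond and Morlio, Yulwex is earned (Rule 2).
With Yulwex and Morlio, Tovlio is earned (Rule 5).
With Tovlio and Yulwex, Liobry is earned (Rule 3).
With Morlio and Tovlio, Paxelm is earned (Rule 6).
With Yulwex, Paxelm, and Liobry, Xanfal is earned (Rule 1).
No rule produces Wexwex, and it is not given. Ionhex would need Liobry and Wexwex (Rule 7), but Wexwex is never earned.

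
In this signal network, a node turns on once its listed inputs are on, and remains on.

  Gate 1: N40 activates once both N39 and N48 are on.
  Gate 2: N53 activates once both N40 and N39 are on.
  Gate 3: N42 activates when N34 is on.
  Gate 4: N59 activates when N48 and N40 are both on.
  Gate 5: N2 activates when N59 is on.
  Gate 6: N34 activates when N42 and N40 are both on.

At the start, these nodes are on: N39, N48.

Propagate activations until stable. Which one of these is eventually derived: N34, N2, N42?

N2

N39 and N48 are on, so N40 activates (Gate 1).
Gate 4: N48 and N40 on → N59 on.
Gate 5: N59 on → N2 on.
N34 would need N42 and N40 (Gate 6), but N42 never turns on. N42 would need N34 (Gate 3), but N34 never turns on.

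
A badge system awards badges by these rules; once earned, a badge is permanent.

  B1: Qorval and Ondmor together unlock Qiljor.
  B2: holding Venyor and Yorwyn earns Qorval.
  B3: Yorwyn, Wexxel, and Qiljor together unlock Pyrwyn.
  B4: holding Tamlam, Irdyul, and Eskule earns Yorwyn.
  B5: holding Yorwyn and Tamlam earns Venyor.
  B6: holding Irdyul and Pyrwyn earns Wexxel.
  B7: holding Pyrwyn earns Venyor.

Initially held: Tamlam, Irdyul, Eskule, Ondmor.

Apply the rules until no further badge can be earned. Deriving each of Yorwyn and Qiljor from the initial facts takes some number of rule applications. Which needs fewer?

Yorwyn: With Tamlam, Irdyul, and Eskule, Yorwyn is earned (B4). [1 rule application]
Qiljor: With Tamlam, Irdyul, and Eskule, Yorwyn is earned (B4). With Yorwyn and Tamlam, Venyor is earned (B5). With Venyor and Yorwyn, Qorval is earned (B2). With Qorval and Ondmor, Qiljor is earned (B1). [4 rule applications]
Yorwyn needs fewer.

Yorwyn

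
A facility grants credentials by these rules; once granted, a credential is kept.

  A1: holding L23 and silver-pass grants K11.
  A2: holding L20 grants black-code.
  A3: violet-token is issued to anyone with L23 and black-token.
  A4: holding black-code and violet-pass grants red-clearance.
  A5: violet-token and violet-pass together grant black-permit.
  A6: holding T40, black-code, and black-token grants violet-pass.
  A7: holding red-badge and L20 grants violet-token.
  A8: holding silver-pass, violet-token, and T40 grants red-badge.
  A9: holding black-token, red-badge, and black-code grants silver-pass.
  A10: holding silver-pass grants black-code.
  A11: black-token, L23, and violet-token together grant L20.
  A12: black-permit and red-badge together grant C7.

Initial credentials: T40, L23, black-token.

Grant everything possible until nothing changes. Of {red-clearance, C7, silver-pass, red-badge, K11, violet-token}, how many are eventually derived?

Holding L23 and black-token grants violet-token (A3).
Holding black-token, L23, and violet-token grants L20 (A11).
Holding L20 grants black-code (A2).
Holding T40, black-code, and black-token grants violet-pass (A6).
Holding black-code and violet-pass grants red-clearance (A4).
red-clearance: reached.
C7 would need black-permit and red-badge (A12), but red-badge is never granted.
silver-pass would need black-token, red-badge, and black-code (A9), but red-badge is never granted.
red-badge would need silver-pass, violet-token, and T40 (A8), but silver-pass is never granted.
K11 would need L23 and silver-pass (A1), but silver-pass is never granted.
violet-token: reached.
Reached: red-clearance and violet-token — 2 of the 6.

2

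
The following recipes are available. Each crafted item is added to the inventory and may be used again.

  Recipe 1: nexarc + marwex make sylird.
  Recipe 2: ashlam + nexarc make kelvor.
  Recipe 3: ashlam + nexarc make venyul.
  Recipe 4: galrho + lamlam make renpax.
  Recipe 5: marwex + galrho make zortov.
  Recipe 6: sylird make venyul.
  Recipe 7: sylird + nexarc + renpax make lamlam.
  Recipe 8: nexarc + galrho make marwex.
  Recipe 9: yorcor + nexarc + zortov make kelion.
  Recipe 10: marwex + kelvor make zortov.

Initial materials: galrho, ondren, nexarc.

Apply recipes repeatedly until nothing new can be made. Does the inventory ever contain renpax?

No

renpax would need galrho and lamlam (Recipe 4), but lamlam is never obtained.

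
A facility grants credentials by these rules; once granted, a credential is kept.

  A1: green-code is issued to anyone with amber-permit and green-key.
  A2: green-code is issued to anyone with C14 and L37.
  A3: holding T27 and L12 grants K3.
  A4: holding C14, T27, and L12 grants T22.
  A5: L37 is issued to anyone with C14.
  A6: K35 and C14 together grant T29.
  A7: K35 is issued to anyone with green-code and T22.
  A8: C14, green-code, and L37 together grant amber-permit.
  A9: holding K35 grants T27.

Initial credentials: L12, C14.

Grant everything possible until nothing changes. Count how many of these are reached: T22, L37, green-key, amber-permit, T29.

2

Holding C14 grants L37 (A5).
Holding C14 and L37 grants green-code (A2).
Holding C14, green-code, and L37 grants amber-permit (A8).
T22 would need C14, T27, and L12 (A4), but T27 is never granted.
L37: reached.
No rule produces green-key, and it is not given.
amber-permit: reached.
T29 would need K35 and C14 (A6), but K35 is never granted.
Reached: L37 and amber-permit — 2 of the 5.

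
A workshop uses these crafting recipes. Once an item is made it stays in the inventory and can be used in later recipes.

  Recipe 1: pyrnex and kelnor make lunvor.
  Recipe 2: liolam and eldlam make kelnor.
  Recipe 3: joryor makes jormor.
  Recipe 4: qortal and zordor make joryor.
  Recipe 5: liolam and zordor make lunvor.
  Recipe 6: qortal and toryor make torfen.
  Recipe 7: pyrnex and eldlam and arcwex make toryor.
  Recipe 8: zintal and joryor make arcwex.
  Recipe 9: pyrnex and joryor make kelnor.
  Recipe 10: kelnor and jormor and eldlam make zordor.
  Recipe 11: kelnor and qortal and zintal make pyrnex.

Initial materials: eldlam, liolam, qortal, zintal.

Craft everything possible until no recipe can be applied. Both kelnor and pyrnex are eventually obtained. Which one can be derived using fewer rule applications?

kelnor

kelnor: liolam and eldlam → kelnor (Recipe 2). [1 rule application]
pyrnex: liolam and eldlam → kelnor (Recipe 2). Using Recipe 11, kelnor, qortal, and zintal make pyrnex. [2 rule applications]
kelnor needs fewer.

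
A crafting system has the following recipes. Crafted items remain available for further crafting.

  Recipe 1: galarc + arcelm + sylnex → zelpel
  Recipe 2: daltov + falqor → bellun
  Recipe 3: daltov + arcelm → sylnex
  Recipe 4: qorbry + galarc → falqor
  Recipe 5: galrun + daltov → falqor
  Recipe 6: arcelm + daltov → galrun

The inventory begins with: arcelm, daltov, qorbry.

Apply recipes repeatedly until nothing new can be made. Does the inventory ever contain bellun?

Yes

arcelm + daltov → galrun (Recipe 6).
galrun + daltov → falqor (Recipe 5).
Using Recipe 2, daltov and falqor make bellun.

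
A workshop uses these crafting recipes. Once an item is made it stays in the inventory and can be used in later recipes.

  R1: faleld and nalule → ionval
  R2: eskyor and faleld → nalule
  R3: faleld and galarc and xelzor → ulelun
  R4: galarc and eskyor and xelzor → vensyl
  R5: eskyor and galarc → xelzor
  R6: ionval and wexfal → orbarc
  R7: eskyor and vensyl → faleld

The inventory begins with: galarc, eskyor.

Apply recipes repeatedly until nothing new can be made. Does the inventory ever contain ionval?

Yes

Using R5, eskyor and galarc make xelzor.
Using R4, galarc, eskyor, and xelzor make vensyl.
eskyor and vensyl → faleld (R7).
Using R2, eskyor and faleld make nalule.
Using R1, faleld and nalule make ionval.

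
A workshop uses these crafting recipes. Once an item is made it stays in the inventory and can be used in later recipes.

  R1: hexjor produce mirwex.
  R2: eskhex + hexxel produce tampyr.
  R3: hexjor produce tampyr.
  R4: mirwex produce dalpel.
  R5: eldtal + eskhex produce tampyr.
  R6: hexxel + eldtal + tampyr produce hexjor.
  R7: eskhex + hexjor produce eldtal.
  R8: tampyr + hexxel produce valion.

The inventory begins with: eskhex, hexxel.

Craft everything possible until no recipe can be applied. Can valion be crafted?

Yes

Using R2, eskhex and hexxel make tampyr.
Using R8, tampyr and hexxel make valion.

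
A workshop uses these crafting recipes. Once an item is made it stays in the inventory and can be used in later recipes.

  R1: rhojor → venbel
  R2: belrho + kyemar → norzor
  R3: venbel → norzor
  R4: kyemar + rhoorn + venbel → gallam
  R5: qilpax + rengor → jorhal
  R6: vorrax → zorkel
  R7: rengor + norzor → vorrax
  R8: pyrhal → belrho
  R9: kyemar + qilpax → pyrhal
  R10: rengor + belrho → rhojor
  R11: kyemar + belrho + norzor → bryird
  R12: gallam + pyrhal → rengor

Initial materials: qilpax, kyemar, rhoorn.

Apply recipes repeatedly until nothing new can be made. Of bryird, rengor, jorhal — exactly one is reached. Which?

Using R9, kyemar and qilpax make pyrhal.
Using R8, pyrhal makes belrho.
belrho + kyemar → norzor (R2).
kyemar + belrho + norzor → bryird (R11).
jorhal would need qilpax and rengor (R5), but rengor is never obtained. rengor would need gallam and pyrhal (R12), but gallam is never obtained.

bryird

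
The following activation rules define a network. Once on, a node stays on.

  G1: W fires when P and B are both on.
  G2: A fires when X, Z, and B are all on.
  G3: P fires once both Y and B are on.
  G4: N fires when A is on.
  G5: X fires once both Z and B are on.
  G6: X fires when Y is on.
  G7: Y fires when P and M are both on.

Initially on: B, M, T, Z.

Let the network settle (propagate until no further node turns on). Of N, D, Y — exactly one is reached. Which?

G5: Z and B on → X on.
X, Z, and B are on, so A fires (G2).
A is on, so N fires (G4).
No rule produces D, and it is not given. Y would need P and M (G7), but P never turns on.

N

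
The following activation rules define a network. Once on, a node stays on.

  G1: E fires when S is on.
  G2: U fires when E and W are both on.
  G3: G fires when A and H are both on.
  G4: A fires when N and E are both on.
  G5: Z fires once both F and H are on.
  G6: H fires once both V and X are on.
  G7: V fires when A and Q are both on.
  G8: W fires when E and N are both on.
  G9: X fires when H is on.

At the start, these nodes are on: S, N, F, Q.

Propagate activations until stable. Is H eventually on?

No

H would need V and X (G6), but X never turns on.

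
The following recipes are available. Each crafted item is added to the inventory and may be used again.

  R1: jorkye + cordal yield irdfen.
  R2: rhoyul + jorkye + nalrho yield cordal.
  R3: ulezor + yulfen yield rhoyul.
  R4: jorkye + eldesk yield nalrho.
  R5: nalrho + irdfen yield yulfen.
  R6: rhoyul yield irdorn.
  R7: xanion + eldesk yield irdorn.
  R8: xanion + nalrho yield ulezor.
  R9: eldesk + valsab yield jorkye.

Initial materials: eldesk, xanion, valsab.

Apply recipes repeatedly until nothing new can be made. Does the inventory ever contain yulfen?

No

yulfen would need nalrho and irdfen (R5), but irdfen is never obtained.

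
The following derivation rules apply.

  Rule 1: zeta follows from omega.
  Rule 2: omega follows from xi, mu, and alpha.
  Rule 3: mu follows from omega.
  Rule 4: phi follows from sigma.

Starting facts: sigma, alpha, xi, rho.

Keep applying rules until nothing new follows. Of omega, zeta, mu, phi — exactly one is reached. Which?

sigma holds, so phi follows (Rule 4).
zeta would need omega (Rule 1), but omega is never established. omega would need xi, mu, and alpha (Rule 2), but mu is never established. mu would need omega (Rule 3), but omega is never established.

phi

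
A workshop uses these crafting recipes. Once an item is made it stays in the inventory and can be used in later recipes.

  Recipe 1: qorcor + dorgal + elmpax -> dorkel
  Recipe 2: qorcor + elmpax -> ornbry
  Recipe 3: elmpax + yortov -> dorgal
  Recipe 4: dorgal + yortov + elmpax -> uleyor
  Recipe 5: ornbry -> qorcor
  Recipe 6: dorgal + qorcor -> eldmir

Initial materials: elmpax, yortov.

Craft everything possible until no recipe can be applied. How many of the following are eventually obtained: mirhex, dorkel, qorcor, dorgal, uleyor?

2

elmpax + yortov -> dorgal (Recipe 3).
dorgal + yortov + elmpax -> uleyor (Recipe 4).
No rule produces mirhex, and it is not given.
dorkel would need qorcor, dorgal, and elmpax (Recipe 1), but qorcor is never obtained.
qorcor would need ornbry (Recipe 5), but ornbry is never obtained.
dorgal: reached.
uleyor: reached.
Reached: dorgal and uleyor — 2 of the 5.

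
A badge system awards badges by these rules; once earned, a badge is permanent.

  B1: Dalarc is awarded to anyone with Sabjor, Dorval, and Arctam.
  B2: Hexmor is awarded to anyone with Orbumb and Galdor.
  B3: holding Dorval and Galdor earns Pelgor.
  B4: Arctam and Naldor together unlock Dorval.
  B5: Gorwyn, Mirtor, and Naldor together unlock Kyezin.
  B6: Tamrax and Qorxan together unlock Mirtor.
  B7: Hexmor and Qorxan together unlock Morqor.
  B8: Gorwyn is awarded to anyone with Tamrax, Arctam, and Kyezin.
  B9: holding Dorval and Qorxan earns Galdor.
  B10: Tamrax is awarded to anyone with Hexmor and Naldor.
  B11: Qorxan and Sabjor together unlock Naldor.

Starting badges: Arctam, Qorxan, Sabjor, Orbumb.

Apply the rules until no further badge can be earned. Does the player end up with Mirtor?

With Qorxan and Sabjor, Naldor is earned (B11).
With Arctam and Naldor, Dorval is earned (B4).
With Dorval and Qorxan, Galdor is earned (B9).
With Orbumb and Galdor, Hexmor is earned (B2).
With Hexmor and Naldor, Tamrax is earned (B10).
With Tamrax and Qorxan, Mirtor is earned (B6).

Yes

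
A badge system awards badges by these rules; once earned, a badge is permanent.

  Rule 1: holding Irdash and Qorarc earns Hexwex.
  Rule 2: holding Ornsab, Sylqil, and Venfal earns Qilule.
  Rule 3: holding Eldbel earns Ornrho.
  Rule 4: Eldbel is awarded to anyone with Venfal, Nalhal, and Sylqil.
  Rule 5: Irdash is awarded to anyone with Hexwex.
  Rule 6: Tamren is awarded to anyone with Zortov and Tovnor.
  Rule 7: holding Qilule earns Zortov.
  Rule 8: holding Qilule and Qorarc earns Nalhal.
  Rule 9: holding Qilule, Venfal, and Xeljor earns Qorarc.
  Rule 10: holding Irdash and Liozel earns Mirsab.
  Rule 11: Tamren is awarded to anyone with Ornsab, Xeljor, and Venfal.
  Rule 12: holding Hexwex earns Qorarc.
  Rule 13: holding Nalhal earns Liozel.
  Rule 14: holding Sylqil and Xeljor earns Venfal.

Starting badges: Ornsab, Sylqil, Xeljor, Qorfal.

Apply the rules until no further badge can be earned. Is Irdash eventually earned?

No

Irdash would need Hexwex (Rule 5), but Hexwex is never earned.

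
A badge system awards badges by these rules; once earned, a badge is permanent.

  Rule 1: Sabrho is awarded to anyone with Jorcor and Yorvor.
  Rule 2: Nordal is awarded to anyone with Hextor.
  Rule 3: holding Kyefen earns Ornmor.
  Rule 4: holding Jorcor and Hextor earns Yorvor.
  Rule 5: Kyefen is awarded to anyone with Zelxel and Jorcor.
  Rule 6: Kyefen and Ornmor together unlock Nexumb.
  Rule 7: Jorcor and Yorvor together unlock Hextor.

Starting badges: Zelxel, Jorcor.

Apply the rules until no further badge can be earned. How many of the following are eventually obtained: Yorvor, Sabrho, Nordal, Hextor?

0

Yorvor would need Jorcor and Hextor (Rule 4), but Hextor is never earned.
Sabrho would need Jorcor and Yorvor (Rule 1), but Yorvor is never earned.
Nordal would need Hextor (Rule 2), but Hextor is never earned.
Hextor would need Jorcor and Yorvor (Rule 7), but Yorvor is never earned.
None of the 4 are reached.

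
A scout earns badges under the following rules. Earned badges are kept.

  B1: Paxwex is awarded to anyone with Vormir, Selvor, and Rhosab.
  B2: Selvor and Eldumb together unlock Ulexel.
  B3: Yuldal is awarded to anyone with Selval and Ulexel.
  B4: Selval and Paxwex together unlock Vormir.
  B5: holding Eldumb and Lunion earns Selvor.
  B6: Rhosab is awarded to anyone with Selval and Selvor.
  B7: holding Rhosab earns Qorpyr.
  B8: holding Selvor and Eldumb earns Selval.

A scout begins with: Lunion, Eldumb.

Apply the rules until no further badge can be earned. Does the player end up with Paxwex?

Paxwex would need Vormir, Selvor, and Rhosab (B1), but Vormir is never earned.

No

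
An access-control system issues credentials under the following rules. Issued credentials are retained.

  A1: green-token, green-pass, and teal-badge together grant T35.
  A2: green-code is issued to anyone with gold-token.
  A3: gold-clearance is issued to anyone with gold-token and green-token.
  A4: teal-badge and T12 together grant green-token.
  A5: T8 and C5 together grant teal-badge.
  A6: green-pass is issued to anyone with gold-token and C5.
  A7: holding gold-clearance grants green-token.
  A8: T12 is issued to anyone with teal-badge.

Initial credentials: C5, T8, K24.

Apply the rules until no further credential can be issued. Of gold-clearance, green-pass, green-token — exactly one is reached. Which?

green-token

Holding T8 and C5 grants teal-badge (A5).
Holding teal-badge grants T12 (A8).
Holding teal-badge and T12 grants green-token (A4).
green-pass would need gold-token and C5 (A6), but gold-token is never granted. gold-clearance would need gold-token and green-token (A3), but gold-token is never granted.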